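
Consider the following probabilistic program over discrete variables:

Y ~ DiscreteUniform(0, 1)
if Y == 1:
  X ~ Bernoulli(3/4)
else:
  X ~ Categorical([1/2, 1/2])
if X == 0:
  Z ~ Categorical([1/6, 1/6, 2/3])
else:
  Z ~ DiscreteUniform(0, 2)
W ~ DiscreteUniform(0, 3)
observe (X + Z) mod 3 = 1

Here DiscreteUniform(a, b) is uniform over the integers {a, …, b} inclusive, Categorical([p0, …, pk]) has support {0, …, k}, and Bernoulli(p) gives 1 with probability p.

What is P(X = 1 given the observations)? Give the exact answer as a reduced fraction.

P(X = 1 | obs) = 10/13

Enumerate traces; 16 have nonzero weight after conditioning:
  (Y=0, X=0, Z=1, W=0) weight 1/96
  (Y=0, X=0, Z=1, W=1) weight 1/96
  (Y=0, X=0, Z=1, W=2) weight 1/96
  (Y=0, X=0, Z=1, W=3) weight 1/96
  (Y=0, X=1, Z=0, W=0) weight 1/48
  (Y=0, X=1, Z=0, W=1) weight 1/48
  (Y=0, X=1, Z=0, W=2) weight 1/48
  (Y=0, X=1, Z=0, W=3) weight 1/48
  … 8 more
Group by X:
  weight(X=0) = 1/16
  weight(X=1) = 5/24
Total weight = 1/16 + 5/24 = 13/48
P(X=0 | obs) = 1/16 / 13/48 = 3/13
P(X=1 | obs) = 5/24 / 13/48 = 10/13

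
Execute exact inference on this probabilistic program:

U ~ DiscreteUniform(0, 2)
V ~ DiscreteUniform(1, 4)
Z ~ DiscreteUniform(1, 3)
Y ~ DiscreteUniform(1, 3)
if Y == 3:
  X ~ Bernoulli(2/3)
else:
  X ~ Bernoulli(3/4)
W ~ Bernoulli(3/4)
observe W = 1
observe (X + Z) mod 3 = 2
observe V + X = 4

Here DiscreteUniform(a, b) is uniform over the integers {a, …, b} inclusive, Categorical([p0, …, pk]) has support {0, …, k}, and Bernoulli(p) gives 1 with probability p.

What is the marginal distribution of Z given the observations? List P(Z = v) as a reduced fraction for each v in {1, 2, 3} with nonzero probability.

P(Z=1) = 13/18, P(Z=2) = 5/18

Enumerate traces; 18 have nonzero weight after conditioning:
  (U=0, V=3, Z=1, Y=1, X=1, W=1) weight 1/192
  (U=0, V=3, Z=1, Y=2, X=1, W=1) weight 1/192
  (U=0, V=3, Z=1, Y=3, X=1, W=1) weight 1/216
  (U=0, V=4, Z=2, Y=1, X=0, W=1) weight 1/576
  (U=0, V=4, Z=2, Y=2, X=0, W=1) weight 1/576
  (U=0, V=4, Z=2, Y=3, X=0, W=1) weight 1/432
  (U=1, V=3, Z=1, Y=1, X=1, W=1) weight 1/192
  (U=1, V=3, Z=1, Y=2, X=1, W=1) weight 1/192
  … 10 more
Group by Z:
  weight(Z=1) = 13/288
  weight(Z=2) = 5/288
Total weight = 13/288 + 5/288 = 1/16
P(Z=1 | obs) = 13/288 / 1/16 = 13/18
P(Z=2 | obs) = 5/288 / 1/16 = 5/18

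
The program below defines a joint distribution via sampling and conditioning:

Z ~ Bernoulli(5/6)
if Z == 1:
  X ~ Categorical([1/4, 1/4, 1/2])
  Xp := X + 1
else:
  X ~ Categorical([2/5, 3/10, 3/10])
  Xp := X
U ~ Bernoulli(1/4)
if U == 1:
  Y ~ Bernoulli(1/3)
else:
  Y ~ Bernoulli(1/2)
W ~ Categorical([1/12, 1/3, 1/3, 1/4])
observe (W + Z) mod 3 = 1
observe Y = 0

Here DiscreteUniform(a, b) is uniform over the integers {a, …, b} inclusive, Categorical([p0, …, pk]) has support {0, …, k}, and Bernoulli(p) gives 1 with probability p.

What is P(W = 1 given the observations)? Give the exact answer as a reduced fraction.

Enumerate traces; 18 have nonzero weight after conditioning:
  (Z=0, X=0, U=0, Y=0, W=1) weight 1/120
  (Z=0, X=0, U=1, Y=0, W=1) weight 1/270
  (Z=0, X=1, U=0, Y=0, W=1) weight 1/160
  (Z=0, X=1, U=1, Y=0, W=1) weight 1/360
  (Z=0, X=2, U=0, Y=0, W=1) weight 1/160
  (Z=0, X=2, U=1, Y=0, W=1) weight 1/360
  (Z=1, X=0, U=0, Y=0, W=0) weight 5/768
  (Z=1, X=0, U=0, Y=0, W=3) weight 5/256
  … 10 more
Group by W:
  weight(W=0) = 65/1728
  weight(W=1) = 13/432
  weight(W=3) = 65/576
Total weight = 65/1728 + 13/432 + 65/576 = 13/72
P(W=0 | obs) = 65/1728 / 13/72 = 5/24
P(W=1 | obs) = 13/432 / 13/72 = 1/6
P(W=3 | obs) = 65/576 / 13/72 = 5/8

P(W = 1 | obs) = 1/6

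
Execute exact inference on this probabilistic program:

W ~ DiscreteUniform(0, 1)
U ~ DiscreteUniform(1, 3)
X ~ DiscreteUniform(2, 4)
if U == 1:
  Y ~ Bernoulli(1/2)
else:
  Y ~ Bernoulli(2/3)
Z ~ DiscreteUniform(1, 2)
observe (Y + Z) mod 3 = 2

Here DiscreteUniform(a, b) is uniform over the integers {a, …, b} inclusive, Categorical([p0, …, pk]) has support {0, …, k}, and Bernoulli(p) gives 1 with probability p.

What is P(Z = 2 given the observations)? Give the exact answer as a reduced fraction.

Enumerate traces; 36 have nonzero weight after conditioning:
  (W=0, U=1, X=2, Y=0, Z=2) weight 1/72
  (W=0, U=1, X=2, Y=1, Z=1) weight 1/72
  (W=0, U=1, X=3, Y=0, Z=2) weight 1/72
  (W=0, U=1, X=3, Y=1, Z=1) weight 1/72
  (W=0, U=1, X=4, Y=0, Z=2) weight 1/72
  (W=0, U=1, X=4, Y=1, Z=1) weight 1/72
  (W=0, U=2, X=2, Y=0, Z=2) weight 1/108
  (W=0, U=2, X=2, Y=1, Z=1) weight 1/54
  … 28 more
Group by Z:
  weight(Z=1) = 11/36
  weight(Z=2) = 7/36
Total weight = 11/36 + 7/36 = 1/2
P(Z=1 | obs) = 11/36 / 1/2 = 11/18
P(Z=2 | obs) = 7/36 / 1/2 = 7/18

P(Z = 2 | obs) = 7/18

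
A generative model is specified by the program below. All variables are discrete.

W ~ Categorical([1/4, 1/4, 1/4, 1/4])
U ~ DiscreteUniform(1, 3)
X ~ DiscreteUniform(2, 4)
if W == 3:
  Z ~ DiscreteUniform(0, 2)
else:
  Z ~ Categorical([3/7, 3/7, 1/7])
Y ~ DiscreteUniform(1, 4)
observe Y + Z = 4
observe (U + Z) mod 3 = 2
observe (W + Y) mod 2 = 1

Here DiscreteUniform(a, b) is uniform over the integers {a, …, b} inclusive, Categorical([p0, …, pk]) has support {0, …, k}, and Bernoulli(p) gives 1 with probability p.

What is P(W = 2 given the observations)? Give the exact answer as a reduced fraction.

Enumerate traces; 18 have nonzero weight after conditioning:
  (W=0, U=1, X=2, Z=1, Y=3) weight 1/336
  (W=0, U=1, X=3, Z=1, Y=3) weight 1/336
  (W=0, U=1, X=4, Z=1, Y=3) weight 1/336
  (W=1, U=2, X=2, Z=0, Y=4) weight 1/336
  (W=1, U=2, X=3, Z=0, Y=4) weight 1/336
  (W=1, U=2, X=4, Z=0, Y=4) weight 1/336
  (W=1, U=3, X=2, Z=2, Y=2) weight 1/1008
  (W=1, U=3, X=3, Z=2, Y=2) weight 1/1008
  (W=2, U=1, X=2, Z=1, Y=3) weight 1/336
  (W=3, U=2, X=2, Z=0, Y=4) weight 1/432
  … 8 more
Group by W:
  weight(W=0) = 1/112
  weight(W=1) = 1/84
  weight(W=2) = 1/112
  weight(W=3) = 1/72
Total weight = 1/112 + 1/84 + 1/112 + 1/72 = 11/252
P(W=0 | obs) = 1/112 / 11/252 = 9/44
P(W=1 | obs) = 1/84 / 11/252 = 3/11
P(W=2 | obs) = 1/112 / 11/252 = 9/44
P(W=3 | obs) = 1/72 / 11/252 = 7/22

P(W = 2 | obs) = 9/44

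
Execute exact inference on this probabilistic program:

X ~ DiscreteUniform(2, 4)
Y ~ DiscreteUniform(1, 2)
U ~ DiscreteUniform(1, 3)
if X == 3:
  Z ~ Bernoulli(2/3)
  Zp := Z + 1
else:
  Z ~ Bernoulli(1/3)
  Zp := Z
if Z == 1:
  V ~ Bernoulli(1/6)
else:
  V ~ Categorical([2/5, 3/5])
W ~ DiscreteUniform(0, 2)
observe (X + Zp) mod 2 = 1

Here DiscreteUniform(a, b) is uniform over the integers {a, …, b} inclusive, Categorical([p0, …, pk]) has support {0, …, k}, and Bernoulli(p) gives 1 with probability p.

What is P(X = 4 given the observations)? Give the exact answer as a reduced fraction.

Enumerate traces; 108 have nonzero weight after conditioning:
  (X=2, Y=1, U=1, Z=1, V=0, W=0) weight 5/972
  (X=2, Y=1, U=1, Z=1, V=0, W=1) weight 5/972
  (X=2, Y=1, U=1, Z=1, V=0, W=2) weight 5/972
  (X=2, Y=1, U=1, Z=1, V=1, W=0) weight 1/972
  (X=2, Y=1, U=1, Z=1, V=1, W=1) weight 1/972
  (X=2, Y=1, U=1, Z=1, V=1, W=2) weight 1/972
  (X=2, Y=1, U=2, Z=1, V=0, W=0) weight 5/972
  (X=2, Y=1, U=2, Z=1, V=0, W=1) weight 5/972
  (X=3, Y=1, U=1, Z=1, V=0, W=0) weight 5/486
  (X=4, Y=1, U=1, Z=1, V=0, W=0) weight 5/972
  … 98 more
Group by X:
  weight(X=2) = 1/9
  weight(X=3) = 2/9
  weight(X=4) = 1/9
Total weight = 1/9 + 2/9 + 1/9 = 4/9
P(X=2 | obs) = 1/9 / 4/9 = 1/4
P(X=3 | obs) = 2/9 / 4/9 = 1/2
P(X=4 | obs) = 1/9 / 4/9 = 1/4

P(X = 4 | obs) = 1/4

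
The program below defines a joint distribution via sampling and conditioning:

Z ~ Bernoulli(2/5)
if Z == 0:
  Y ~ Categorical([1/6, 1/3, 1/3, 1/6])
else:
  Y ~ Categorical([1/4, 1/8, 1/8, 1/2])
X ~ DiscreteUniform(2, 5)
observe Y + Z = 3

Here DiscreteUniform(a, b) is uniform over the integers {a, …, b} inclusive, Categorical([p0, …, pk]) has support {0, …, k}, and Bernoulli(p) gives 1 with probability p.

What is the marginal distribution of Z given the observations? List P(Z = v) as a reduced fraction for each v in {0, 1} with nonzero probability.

P(Z=0) = 2/3, P(Z=1) = 1/3

Enumerate traces; 8 have nonzero weight after conditioning:
  (Z=0, Y=3, X=2) weight 1/40
  (Z=0, Y=3, X=3) weight 1/40
  (Z=0, Y=3, X=4) weight 1/40
  (Z=0, Y=3, X=5) weight 1/40
  (Z=1, Y=2, X=2) weight 1/80
  (Z=1, Y=2, X=3) weight 1/80
  (Z=1, Y=2, X=4) weight 1/80
  (Z=1, Y=2, X=5) weight 1/80
Group by Z:
  weight(Z=0) = 1/10
  weight(Z=1) = 1/20
Total weight = 1/10 + 1/20 = 3/20
P(Z=0 | obs) = 1/10 / 3/20 = 2/3
P(Z=1 | obs) = 1/20 / 3/20 = 1/3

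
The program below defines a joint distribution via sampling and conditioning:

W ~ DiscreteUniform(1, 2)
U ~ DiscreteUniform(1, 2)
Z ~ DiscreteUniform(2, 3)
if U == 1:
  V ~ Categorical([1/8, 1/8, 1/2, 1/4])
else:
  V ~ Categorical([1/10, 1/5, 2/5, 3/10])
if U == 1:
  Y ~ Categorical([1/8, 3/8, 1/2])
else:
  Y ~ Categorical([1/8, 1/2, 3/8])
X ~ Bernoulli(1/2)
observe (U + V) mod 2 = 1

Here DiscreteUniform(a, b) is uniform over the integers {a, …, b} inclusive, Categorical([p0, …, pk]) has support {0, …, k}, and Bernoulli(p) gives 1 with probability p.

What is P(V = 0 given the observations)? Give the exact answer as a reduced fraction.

Enumerate traces; 96 have nonzero weight after conditioning:
  (W=1, U=1, Z=2, V=0, Y=0, X=0) weight 1/1024
  (W=1, U=1, Z=2, V=0, Y=0, X=1) weight 1/1024
  (W=1, U=1, Z=2, V=0, Y=1, X=0) weight 3/1024
  (W=1, U=1, Z=2, V=0, Y=1, X=1) weight 3/1024
  (W=1, U=1, Z=2, V=0, Y=2, X=0) weight 1/256
  (W=1, U=1, Z=2, V=0, Y=2, X=1) weight 1/256
  (W=1, U=1, Z=2, V=2, Y=0, X=0) weight 1/256
  (W=1, U=1, Z=2, V=2, Y=0, X=1) weight 1/256
  (W=1, U=2, Z=2, V=1, Y=0, X=0) weight 1/640
  (W=1, U=2, Z=2, V=3, Y=0, X=0) weight 3/1280
  … 86 more
Group by V:
  weight(V=0) = 1/16
  weight(V=1) = 1/10
  weight(V=2) = 1/4
  weight(V=3) = 3/20
Total weight = 1/16 + 1/10 + 1/4 + 3/20 = 9/16
P(V=0 | obs) = 1/16 / 9/16 = 1/9
P(V=1 | obs) = 1/10 / 9/16 = 8/45
P(V=2 | obs) = 1/4 / 9/16 = 4/9
P(V=3 | obs) = 3/20 / 9/16 = 4/15

P(V = 0 | obs) = 1/9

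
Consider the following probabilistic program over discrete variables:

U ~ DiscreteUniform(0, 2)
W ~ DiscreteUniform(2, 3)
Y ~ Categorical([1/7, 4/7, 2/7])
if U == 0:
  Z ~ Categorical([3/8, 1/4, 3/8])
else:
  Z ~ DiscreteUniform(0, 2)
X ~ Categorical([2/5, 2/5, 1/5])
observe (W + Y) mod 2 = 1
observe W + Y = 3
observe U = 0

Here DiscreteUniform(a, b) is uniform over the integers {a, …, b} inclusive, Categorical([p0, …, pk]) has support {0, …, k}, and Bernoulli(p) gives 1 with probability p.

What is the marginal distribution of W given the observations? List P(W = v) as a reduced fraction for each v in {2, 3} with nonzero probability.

Enumerate traces; 18 have nonzero weight after conditioning:
  (U=0, W=2, Y=1, Z=0, X=0) weight 1/70
  (U=0, W=2, Y=1, Z=0, X=1) weight 1/70
  (U=0, W=2, Y=1, Z=0, X=2) weight 1/140
  (U=0, W=2, Y=1, Z=1, X=0) weight 1/105
  (U=0, W=2, Y=1, Z=1, X=1) weight 1/105
  (U=0, W=2, Y=1, Z=1, X=2) weight 1/210
  (U=0, W=2, Y=1, Z=2, X=0) weight 1/70
  (U=0, W=2, Y=1, Z=2, X=1) weight 1/70
  (U=0, W=3, Y=0, Z=0, X=0) weight 1/280
  … 9 more
Group by W:
  weight(W=2) = 2/21
  weight(W=3) = 1/42
Total weight = 2/21 + 1/42 = 5/42
P(W=2 | obs) = 2/21 / 5/42 = 4/5
P(W=3 | obs) = 1/42 / 5/42 = 1/5

P(W=2) = 4/5, P(W=3) = 1/5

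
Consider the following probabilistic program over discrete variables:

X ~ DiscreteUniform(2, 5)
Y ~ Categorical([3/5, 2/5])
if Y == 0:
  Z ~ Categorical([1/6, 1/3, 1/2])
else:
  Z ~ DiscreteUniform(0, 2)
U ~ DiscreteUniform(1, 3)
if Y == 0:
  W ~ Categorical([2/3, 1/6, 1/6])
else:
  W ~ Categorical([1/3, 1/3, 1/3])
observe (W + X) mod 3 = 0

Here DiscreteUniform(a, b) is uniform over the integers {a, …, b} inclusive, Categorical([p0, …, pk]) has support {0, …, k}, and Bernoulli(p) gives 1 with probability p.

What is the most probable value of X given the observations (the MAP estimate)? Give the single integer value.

Enumerate traces; 72 have nonzero weight after conditioning:
  (X=2, Y=0, Z=0, U=1, W=1) weight 1/720
  (X=2, Y=0, Z=0, U=2, W=1) weight 1/720
  (X=2, Y=0, Z=0, U=3, W=1) weight 1/720
  (X=2, Y=0, Z=1, U=1, W=1) weight 1/360
  (X=2, Y=0, Z=1, U=2, W=1) weight 1/360
  (X=2, Y=0, Z=1, U=3, W=1) weight 1/360
  (X=2, Y=0, Z=2, U=1, W=1) weight 1/240
  (X=2, Y=0, Z=2, U=2, W=1) weight 1/240
  (X=3, Y=0, Z=0, U=1, W=0) weight 1/180
  (X=4, Y=0, Z=0, U=1, W=2) weight 1/720
  … 62 more
Group by X:
  weight(X=2) = 7/120
  weight(X=3) = 2/15
  weight(X=4) = 7/120
  weight(X=5) = 7/120
Total weight = 7/120 + 2/15 + 7/120 + 7/120 = 37/120
P(X=2 | obs) = 7/120 / 37/120 = 7/37
P(X=3 | obs) = 2/15 / 37/120 = 16/37
P(X=4 | obs) = 7/120 / 37/120 = 7/37
P(X=5 | obs) = 7/120 / 37/120 = 7/37
argmax = 3

argmax_v P(X = v | obs) = 3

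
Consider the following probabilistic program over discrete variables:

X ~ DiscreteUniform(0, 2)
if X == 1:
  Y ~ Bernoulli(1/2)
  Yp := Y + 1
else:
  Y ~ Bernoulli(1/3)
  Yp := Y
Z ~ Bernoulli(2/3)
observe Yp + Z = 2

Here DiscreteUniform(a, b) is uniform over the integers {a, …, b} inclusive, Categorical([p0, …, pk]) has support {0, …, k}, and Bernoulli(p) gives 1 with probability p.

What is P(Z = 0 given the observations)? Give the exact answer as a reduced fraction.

P(Z = 0 | obs) = 3/17

Enumerate traces; 4 have nonzero weight after conditioning:
  (X=0, Y=1, Z=1) weight 2/27
  (X=1, Y=0, Z=1) weight 1/9
  (X=1, Y=1, Z=0) weight 1/18
  (X=2, Y=1, Z=1) weight 2/27
Group by Z:
  weight(Z=0) = 1/18
  weight(Z=1) = 7/27
Total weight = 1/18 + 7/27 = 17/54
P(Z=0 | obs) = 1/18 / 17/54 = 3/17
P(Z=1 | obs) = 7/27 / 17/54 = 14/17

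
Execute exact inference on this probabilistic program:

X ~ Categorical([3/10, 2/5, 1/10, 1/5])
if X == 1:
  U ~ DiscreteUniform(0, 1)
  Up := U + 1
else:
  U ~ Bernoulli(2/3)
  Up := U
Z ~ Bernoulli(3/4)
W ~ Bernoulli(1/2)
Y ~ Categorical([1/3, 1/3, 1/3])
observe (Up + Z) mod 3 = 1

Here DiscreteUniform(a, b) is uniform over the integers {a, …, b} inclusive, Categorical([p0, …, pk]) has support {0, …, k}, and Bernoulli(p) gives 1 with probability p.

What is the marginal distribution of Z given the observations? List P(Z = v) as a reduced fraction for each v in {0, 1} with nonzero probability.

P(Z=0) = 1/2, P(Z=1) = 1/2

Enumerate traces; 42 have nonzero weight after conditioning:
  (X=0, U=0, Z=1, W=0, Y=0) weight 1/80
  (X=0, U=0, Z=1, W=0, Y=1) weight 1/80
  (X=0, U=0, Z=1, W=0, Y=2) weight 1/80
  (X=0, U=0, Z=1, W=1, Y=0) weight 1/80
  (X=0, U=0, Z=1, W=1, Y=1) weight 1/80
  (X=0, U=0, Z=1, W=1, Y=2) weight 1/80
  (X=0, U=1, Z=0, W=0, Y=0) weight 1/120
  (X=0, U=1, Z=0, W=0, Y=1) weight 1/120
  … 34 more
Group by Z:
  weight(Z=0) = 3/20
  weight(Z=1) = 3/20
Total weight = 3/20 + 3/20 = 3/10
P(Z=0 | obs) = 3/20 / 3/10 = 1/2
P(Z=1 | obs) = 3/20 / 3/10 = 1/2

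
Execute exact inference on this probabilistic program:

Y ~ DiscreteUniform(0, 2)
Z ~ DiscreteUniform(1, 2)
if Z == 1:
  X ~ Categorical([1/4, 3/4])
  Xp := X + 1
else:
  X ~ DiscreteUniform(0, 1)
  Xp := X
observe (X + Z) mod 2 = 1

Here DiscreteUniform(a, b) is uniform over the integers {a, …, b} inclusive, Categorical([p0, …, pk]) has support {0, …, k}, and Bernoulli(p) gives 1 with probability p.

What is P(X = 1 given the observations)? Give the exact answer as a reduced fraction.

Enumerate traces; 6 have nonzero weight after conditioning:
  (Y=0, Z=1, X=0) weight 1/24
  (Y=0, Z=2, X=1) weight 1/12
  (Y=1, Z=1, X=0) weight 1/24
  (Y=1, Z=2, X=1) weight 1/12
  (Y=2, Z=1, X=0) weight 1/24
  (Y=2, Z=2, X=1) weight 1/12
Group by X:
  weight(X=0) = 1/8
  weight(X=1) = 1/4
Total weight = 1/8 + 1/4 = 3/8
P(X=0 | obs) = 1/8 / 3/8 = 1/3
P(X=1 | obs) = 1/4 / 3/8 = 2/3

P(X = 1 | obs) = 2/3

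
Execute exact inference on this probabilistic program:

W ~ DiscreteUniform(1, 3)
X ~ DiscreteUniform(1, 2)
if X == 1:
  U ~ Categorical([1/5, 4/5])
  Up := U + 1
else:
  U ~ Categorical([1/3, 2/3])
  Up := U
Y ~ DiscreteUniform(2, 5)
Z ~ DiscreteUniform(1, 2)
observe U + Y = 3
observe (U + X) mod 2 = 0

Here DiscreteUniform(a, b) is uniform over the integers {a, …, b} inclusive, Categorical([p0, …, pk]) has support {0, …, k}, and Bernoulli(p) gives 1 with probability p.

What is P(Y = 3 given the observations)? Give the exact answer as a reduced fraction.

Enumerate traces; 12 have nonzero weight after conditioning:
  (W=1, X=1, U=1, Y=2, Z=1) weight 1/60
  (W=1, X=1, U=1, Y=2, Z=2) weight 1/60
  (W=1, X=2, U=0, Y=3, Z=1) weight 1/144
  (W=1, X=2, U=0, Y=3, Z=2) weight 1/144
  (W=2, X=1, U=1, Y=2, Z=1) weight 1/60
  (W=2, X=1, U=1, Y=2, Z=2) weight 1/60
  (W=2, X=2, U=0, Y=3, Z=1) weight 1/144
  (W=2, X=2, U=0, Y=3, Z=2) weight 1/144
  … 4 more
Group by Y:
  weight(Y=2) = 1/10
  weight(Y=3) = 1/24
Total weight = 1/10 + 1/24 = 17/120
P(Y=2 | obs) = 1/10 / 17/120 = 12/17
P(Y=3 | obs) = 1/24 / 17/120 = 5/17

P(Y = 3 | obs) = 5/17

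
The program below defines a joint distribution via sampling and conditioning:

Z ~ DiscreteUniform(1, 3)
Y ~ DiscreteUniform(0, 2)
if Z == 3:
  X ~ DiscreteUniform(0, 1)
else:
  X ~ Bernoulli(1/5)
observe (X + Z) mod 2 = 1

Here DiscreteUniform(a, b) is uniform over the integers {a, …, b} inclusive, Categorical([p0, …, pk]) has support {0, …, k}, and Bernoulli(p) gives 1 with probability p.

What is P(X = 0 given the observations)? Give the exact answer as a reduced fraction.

Enumerate traces; 9 have nonzero weight after conditioning:
  (Z=1, Y=0, X=0) weight 4/45
  (Z=1, Y=1, X=0) weight 4/45
  (Z=1, Y=2, X=0) weight 4/45
  (Z=2, Y=0, X=1) weight 1/45
  (Z=2, Y=1, X=1) weight 1/45
  (Z=2, Y=2, X=1) weight 1/45
  (Z=3, Y=0, X=0) weight 1/18
  (Z=3, Y=1, X=0) weight 1/18
  … 1 more
Group by X:
  weight(X=0) = 13/30
  weight(X=1) = 1/15
Total weight = 13/30 + 1/15 = 1/2
P(X=0 | obs) = 13/30 / 1/2 = 13/15
P(X=1 | obs) = 1/15 / 1/2 = 2/15

P(X = 0 | obs) = 13/15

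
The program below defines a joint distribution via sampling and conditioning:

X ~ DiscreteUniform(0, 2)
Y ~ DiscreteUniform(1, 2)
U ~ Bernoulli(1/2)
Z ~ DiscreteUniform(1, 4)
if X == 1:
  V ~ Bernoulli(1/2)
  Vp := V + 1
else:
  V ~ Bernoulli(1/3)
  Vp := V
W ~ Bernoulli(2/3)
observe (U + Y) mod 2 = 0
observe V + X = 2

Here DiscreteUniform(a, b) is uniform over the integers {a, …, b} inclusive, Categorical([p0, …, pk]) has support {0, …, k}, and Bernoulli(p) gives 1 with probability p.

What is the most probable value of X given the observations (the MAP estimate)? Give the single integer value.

Enumerate traces; 32 have nonzero weight after conditioning:
  (X=1, Y=1, U=1, Z=1, V=1, W=0) weight 1/288
  (X=1, Y=1, U=1, Z=1, V=1, W=1) weight 1/144
  (X=1, Y=1, U=1, Z=2, V=1, W=0) weight 1/288
  (X=1, Y=1, U=1, Z=2, V=1, W=1) weight 1/144
  (X=1, Y=1, U=1, Z=3, V=1, W=0) weight 1/288
  (X=1, Y=1, U=1, Z=3, V=1, W=1) weight 1/144
  (X=1, Y=1, U=1, Z=4, V=1, W=0) weight 1/288
  (X=1, Y=1, U=1, Z=4, V=1, W=1) weight 1/144
  (X=2, Y=1, U=1, Z=1, V=0, W=0) weight 1/216
  … 23 more
Group by X:
  weight(X=1) = 1/12
  weight(X=2) = 1/9
Total weight = 1/12 + 1/9 = 7/36
P(X=1 | obs) = 1/12 / 7/36 = 3/7
P(X=2 | obs) = 1/9 / 7/36 = 4/7
argmax = 2

argmax_v P(X = v | obs) = 2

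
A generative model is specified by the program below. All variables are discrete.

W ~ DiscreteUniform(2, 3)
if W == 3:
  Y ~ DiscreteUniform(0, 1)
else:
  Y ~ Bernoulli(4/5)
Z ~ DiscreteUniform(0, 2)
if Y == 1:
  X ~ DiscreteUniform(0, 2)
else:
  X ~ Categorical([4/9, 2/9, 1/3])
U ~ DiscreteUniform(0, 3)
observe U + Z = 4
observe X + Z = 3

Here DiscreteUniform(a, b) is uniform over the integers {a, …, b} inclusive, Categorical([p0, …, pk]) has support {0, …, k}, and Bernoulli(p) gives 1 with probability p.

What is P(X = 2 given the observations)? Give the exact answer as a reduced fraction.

Enumerate traces; 8 have nonzero weight after conditioning:
  (W=2, Y=0, Z=1, X=2, U=3) weight 1/360
  (W=2, Y=0, Z=2, X=1, U=2) weight 1/540
  (W=2, Y=1, Z=1, X=2, U=3) weight 1/90
  (W=2, Y=1, Z=2, X=1, U=2) weight 1/90
  (W=3, Y=0, Z=1, X=2, U=3) weight 1/144
  (W=3, Y=0, Z=2, X=1, U=2) weight 1/216
  (W=3, Y=1, Z=1, X=2, U=3) weight 1/144
  (W=3, Y=1, Z=2, X=1, U=2) weight 1/144
Group by X:
  weight(X=1) = 53/2160
  weight(X=2) = 1/36
Total weight = 53/2160 + 1/36 = 113/2160
P(X=1 | obs) = 53/2160 / 113/2160 = 53/113
P(X=2 | obs) = 1/36 / 113/2160 = 60/113

P(X = 2 | obs) = 60/113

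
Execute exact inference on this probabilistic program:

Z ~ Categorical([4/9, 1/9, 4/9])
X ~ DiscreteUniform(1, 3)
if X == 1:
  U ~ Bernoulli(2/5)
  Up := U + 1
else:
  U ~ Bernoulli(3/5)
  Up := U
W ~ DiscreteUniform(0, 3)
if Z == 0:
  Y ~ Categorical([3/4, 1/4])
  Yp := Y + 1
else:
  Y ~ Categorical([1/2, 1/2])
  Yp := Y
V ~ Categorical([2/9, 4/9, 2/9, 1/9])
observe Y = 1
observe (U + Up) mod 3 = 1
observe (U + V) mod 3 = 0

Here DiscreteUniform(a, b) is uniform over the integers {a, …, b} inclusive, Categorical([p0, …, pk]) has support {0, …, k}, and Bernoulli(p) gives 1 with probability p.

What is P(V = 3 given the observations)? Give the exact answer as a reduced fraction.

Enumerate traces; 24 have nonzero weight after conditioning:
  (Z=0, X=1, U=0, W=0, Y=1, V=0) weight 1/810
  (Z=0, X=1, U=0, W=0, Y=1, V=3) weight 1/1620
  (Z=0, X=1, U=0, W=1, Y=1, V=0) weight 1/810
  (Z=0, X=1, U=0, W=1, Y=1, V=3) weight 1/1620
  (Z=0, X=1, U=0, W=2, Y=1, V=0) weight 1/810
  (Z=0, X=1, U=0, W=2, Y=1, V=3) weight 1/1620
  (Z=0, X=1, U=0, W=3, Y=1, V=0) weight 1/810
  (Z=0, X=1, U=0, W=3, Y=1, V=3) weight 1/1620
  … 16 more
Group by V:
  weight(V=0) = 7/405
  weight(V=3) = 7/810
Total weight = 7/405 + 7/810 = 7/270
P(V=0 | obs) = 7/405 / 7/270 = 2/3
P(V=3 | obs) = 7/810 / 7/270 = 1/3

P(V = 3 | obs) = 1/3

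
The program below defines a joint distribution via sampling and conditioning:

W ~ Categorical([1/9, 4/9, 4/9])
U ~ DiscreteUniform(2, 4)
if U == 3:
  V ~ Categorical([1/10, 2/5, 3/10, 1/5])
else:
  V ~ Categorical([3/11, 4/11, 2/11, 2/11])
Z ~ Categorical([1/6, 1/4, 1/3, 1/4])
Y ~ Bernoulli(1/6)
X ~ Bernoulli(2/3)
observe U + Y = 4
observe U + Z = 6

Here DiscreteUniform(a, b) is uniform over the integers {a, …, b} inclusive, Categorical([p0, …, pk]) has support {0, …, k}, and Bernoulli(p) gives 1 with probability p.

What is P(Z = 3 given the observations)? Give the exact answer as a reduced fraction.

P(Z = 3 | obs) = 3/23

Enumerate traces; 48 have nonzero weight after conditioning:
  (W=0, U=3, V=0, Z=3, Y=1, X=0) weight 1/19440
  (W=0, U=3, V=0, Z=3, Y=1, X=1) weight 1/9720
  (W=0, U=3, V=1, Z=3, Y=1, X=0) weight 1/4860
  (W=0, U=3, V=1, Z=3, Y=1, X=1) weight 1/2430
  (W=0, U=3, V=2, Z=3, Y=1, X=0) weight 1/6480
  (W=0, U=3, V=2, Z=3, Y=1, X=1) weight 1/3240
  (W=0, U=3, V=3, Z=3, Y=1, X=0) weight 1/9720
  (W=0, U=3, V=3, Z=3, Y=1, X=1) weight 1/4860
  (W=0, U=4, V=0, Z=2, Y=0, X=0) weight 5/5346
  … 39 more
Group by Z:
  weight(Z=2) = 5/54
  weight(Z=3) = 1/72
Total weight = 5/54 + 1/72 = 23/216
P(Z=2 | obs) = 5/54 / 23/216 = 20/23
P(Z=3 | obs) = 1/72 / 23/216 = 3/23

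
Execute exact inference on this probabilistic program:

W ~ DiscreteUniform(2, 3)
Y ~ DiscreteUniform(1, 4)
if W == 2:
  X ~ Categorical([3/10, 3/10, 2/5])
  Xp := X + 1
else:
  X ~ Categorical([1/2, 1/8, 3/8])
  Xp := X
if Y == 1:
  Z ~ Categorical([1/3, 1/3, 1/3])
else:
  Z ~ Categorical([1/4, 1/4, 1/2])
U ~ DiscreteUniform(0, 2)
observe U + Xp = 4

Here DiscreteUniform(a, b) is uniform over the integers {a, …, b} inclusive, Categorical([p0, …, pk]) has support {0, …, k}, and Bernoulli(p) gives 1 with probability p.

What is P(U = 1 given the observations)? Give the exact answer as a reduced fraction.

Enumerate traces; 36 have nonzero weight after conditioning:
  (W=2, Y=1, X=1, Z=0, U=2) weight 1/240
  (W=2, Y=1, X=1, Z=1, U=2) weight 1/240
  (W=2, Y=1, X=1, Z=2, U=2) weight 1/240
  (W=2, Y=1, X=2, Z=0, U=1) weight 1/180
  (W=2, Y=1, X=2, Z=1, U=1) weight 1/180
  (W=2, Y=1, X=2, Z=2, U=1) weight 1/180
  (W=2, Y=2, X=1, Z=0, U=2) weight 1/320
  (W=2, Y=2, X=1, Z=1, U=2) weight 1/320
  … 28 more
Group by U:
  weight(U=1) = 1/15
  weight(U=2) = 9/80
Total weight = 1/15 + 9/80 = 43/240
P(U=1 | obs) = 1/15 / 43/240 = 16/43
P(U=2 | obs) = 9/80 / 43/240 = 27/43

P(U = 1 | obs) = 16/43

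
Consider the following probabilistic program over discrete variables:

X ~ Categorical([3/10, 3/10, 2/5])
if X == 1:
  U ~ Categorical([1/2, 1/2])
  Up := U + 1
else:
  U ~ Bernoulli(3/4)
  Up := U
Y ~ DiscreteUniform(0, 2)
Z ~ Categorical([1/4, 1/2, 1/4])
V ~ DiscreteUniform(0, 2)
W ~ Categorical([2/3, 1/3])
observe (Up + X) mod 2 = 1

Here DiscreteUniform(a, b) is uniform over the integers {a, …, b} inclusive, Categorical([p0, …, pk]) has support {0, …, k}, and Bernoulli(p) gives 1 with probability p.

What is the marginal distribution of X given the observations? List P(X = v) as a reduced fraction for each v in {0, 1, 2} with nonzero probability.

Enumerate traces; 162 have nonzero weight after conditioning:
  (X=0, U=1, Y=0, Z=0, V=0, W=0) weight 1/240
  (X=0, U=1, Y=0, Z=0, V=0, W=1) weight 1/480
  (X=0, U=1, Y=0, Z=0, V=1, W=0) weight 1/240
  (X=0, U=1, Y=0, Z=0, V=1, W=1) weight 1/480
  (X=0, U=1, Y=0, Z=0, V=2, W=0) weight 1/240
  (X=0, U=1, Y=0, Z=0, V=2, W=1) weight 1/480
  (X=0, U=1, Y=0, Z=1, V=0, W=0) weight 1/120
  (X=0, U=1, Y=0, Z=1, V=0, W=1) weight 1/240
  (X=1, U=1, Y=0, Z=0, V=0, W=0) weight 1/360
  (X=2, U=1, Y=0, Z=0, V=0, W=0) weight 1/180
  … 152 more
Group by X:
  weight(X=0) = 9/40
  weight(X=1) = 3/20
  weight(X=2) = 3/10
Total weight = 9/40 + 3/20 + 3/10 = 27/40
P(X=0 | obs) = 9/40 / 27/40 = 1/3
P(X=1 | obs) = 3/20 / 27/40 = 2/9
P(X=2 | obs) = 3/10 / 27/40 = 4/9

P(X=0) = 1/3, P(X=1) = 2/9, P(X=2) = 4/9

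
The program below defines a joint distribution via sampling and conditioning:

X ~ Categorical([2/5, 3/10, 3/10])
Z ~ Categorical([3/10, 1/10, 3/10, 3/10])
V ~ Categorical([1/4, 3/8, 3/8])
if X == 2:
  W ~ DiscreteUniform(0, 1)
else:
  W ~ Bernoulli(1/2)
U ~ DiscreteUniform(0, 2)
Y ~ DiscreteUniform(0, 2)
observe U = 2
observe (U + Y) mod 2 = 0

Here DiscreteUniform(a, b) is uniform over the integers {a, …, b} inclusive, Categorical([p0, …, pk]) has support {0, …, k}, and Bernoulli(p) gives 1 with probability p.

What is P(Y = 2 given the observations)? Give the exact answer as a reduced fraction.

Enumerate traces; 144 have nonzero weight after conditioning:
  (X=0, Z=0, V=0, W=0, U=2, Y=0) weight 1/600
  (X=0, Z=0, V=0, W=0, U=2, Y=2) weight 1/600
  (X=0, Z=0, V=0, W=1, U=2, Y=0) weight 1/600
  (X=0, Z=0, V=0, W=1, U=2, Y=2) weight 1/600
  (X=0, Z=0, V=1, W=0, U=2, Y=0) weight 1/400
  (X=0, Z=0, V=1, W=0, U=2, Y=2) weight 1/400
  (X=0, Z=0, V=1, W=1, U=2, Y=0) weight 1/400
  (X=0, Z=0, V=1, W=1, U=2, Y=2) weight 1/400
  … 136 more
Group by Y:
  weight(Y=0) = 1/9
  weight(Y=2) = 1/9
Total weight = 1/9 + 1/9 = 2/9
P(Y=0 | obs) = 1/9 / 2/9 = 1/2
P(Y=2 | obs) = 1/9 / 2/9 = 1/2

P(Y = 2 | obs) = 1/2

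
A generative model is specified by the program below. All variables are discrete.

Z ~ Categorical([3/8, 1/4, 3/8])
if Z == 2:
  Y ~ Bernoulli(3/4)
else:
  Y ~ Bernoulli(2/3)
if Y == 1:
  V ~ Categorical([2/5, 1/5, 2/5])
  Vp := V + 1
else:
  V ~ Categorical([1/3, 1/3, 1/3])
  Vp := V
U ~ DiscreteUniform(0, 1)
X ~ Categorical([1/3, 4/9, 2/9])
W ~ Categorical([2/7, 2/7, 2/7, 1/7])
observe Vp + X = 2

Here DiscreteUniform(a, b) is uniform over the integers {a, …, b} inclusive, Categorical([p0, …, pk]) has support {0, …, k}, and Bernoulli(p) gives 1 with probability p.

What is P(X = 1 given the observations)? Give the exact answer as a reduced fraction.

P(X = 1 | obs) = 547/879

Enumerate traces; 120 have nonzero weight after conditioning:
  (Z=0, Y=0, V=0, U=0, X=2, W=0) weight 1/756
  (Z=0, Y=0, V=0, U=0, X=2, W=1) weight 1/756
  (Z=0, Y=0, V=0, U=0, X=2, W=2) weight 1/756
  (Z=0, Y=0, V=0, U=0, X=2, W=3) weight 1/1512
  (Z=0, Y=0, V=0, U=1, X=2, W=0) weight 1/756
  (Z=0, Y=0, V=0, U=1, X=2, W=1) weight 1/756
  (Z=0, Y=0, V=0, U=1, X=2, W=2) weight 1/756
  (Z=0, Y=0, V=0, U=1, X=2, W=3) weight 1/1512
  (Z=0, Y=0, V=1, U=0, X=1, W=0) weight 1/378
  (Z=0, Y=0, V=2, U=0, X=0, W=0) weight 1/504
  … 110 more
Group by X:
  weight(X=0) = 173/2160
  weight(X=1) = 547/3240
  weight(X=2) = 29/1296
Total weight = 173/2160 + 547/3240 + 29/1296 = 293/1080
P(X=0 | obs) = 173/2160 / 293/1080 = 173/586
P(X=1 | obs) = 547/3240 / 293/1080 = 547/879
P(X=2 | obs) = 29/1296 / 293/1080 = 145/1758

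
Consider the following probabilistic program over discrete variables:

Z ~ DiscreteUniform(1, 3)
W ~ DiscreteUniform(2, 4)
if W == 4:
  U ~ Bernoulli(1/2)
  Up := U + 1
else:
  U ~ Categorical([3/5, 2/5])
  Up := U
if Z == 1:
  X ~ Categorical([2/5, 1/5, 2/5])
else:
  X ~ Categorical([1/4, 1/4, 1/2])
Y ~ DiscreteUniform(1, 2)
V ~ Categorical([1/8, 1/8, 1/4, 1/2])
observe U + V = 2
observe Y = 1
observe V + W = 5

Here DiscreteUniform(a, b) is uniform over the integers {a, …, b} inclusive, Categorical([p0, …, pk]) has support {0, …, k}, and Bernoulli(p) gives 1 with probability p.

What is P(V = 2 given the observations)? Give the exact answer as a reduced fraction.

Enumerate traces; 18 have nonzero weight after conditioning:
  (Z=1, W=3, U=0, X=0, Y=1, V=2) weight 1/300
  (Z=1, W=3, U=0, X=1, Y=1, V=2) weight 1/600
  (Z=1, W=3, U=0, X=2, Y=1, V=2) weight 1/300
  (Z=1, W=4, U=1, X=0, Y=1, V=1) weight 1/720
  (Z=1, W=4, U=1, X=1, Y=1, V=1) weight 1/1440
  (Z=1, W=4, U=1, X=2, Y=1, V=1) weight 1/720
  (Z=2, W=3, U=0, X=0, Y=1, V=2) weight 1/480
  (Z=2, W=3, U=0, X=1, Y=1, V=2) weight 1/480
  … 10 more
Group by V:
  weight(V=1) = 1/96
  weight(V=2) = 1/40
Total weight = 1/96 + 1/40 = 17/480
P(V=1 | obs) = 1/96 / 17/480 = 5/17
P(V=2 | obs) = 1/40 / 17/480 = 12/17

P(V = 2 | obs) = 12/17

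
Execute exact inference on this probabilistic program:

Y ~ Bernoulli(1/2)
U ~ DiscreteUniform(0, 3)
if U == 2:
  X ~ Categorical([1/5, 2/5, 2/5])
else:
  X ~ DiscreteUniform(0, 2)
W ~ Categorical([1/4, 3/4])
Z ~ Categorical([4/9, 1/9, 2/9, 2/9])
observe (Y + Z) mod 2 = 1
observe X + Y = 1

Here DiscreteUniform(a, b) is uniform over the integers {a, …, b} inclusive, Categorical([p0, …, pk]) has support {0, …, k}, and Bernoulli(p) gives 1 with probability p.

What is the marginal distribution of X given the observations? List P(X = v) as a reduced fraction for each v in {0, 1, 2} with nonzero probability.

Enumerate traces; 32 have nonzero weight after conditioning:
  (Y=0, U=0, X=1, W=0, Z=1) weight 1/864
  (Y=0, U=0, X=1, W=0, Z=3) weight 1/432
  (Y=0, U=0, X=1, W=1, Z=1) weight 1/288
  (Y=0, U=0, X=1, W=1, Z=3) weight 1/144
  (Y=0, U=1, X=1, W=0, Z=1) weight 1/864
  (Y=0, U=1, X=1, W=0, Z=3) weight 1/432
  (Y=0, U=1, X=1, W=1, Z=1) weight 1/288
  (Y=0, U=1, X=1, W=1, Z=3) weight 1/144
  (Y=1, U=0, X=0, W=0, Z=0) weight 1/216
  … 23 more
Group by X:
  weight(X=0) = 1/10
  weight(X=1) = 7/120
Total weight = 1/10 + 7/120 = 19/120
P(X=0 | obs) = 1/10 / 19/120 = 12/19
P(X=1 | obs) = 7/120 / 19/120 = 7/19

P(X=0) = 12/19, P(X=1) = 7/19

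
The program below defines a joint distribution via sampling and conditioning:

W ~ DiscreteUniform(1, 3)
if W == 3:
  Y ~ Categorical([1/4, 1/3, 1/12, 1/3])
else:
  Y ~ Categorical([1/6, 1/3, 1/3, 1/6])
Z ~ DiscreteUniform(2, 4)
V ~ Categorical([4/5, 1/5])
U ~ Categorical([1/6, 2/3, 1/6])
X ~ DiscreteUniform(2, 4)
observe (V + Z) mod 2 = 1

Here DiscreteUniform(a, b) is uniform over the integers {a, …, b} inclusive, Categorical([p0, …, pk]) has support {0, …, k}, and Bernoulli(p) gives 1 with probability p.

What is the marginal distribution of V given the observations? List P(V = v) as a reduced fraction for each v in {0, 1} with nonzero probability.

Enumerate traces; 324 have nonzero weight after conditioning:
  (W=1, Y=0, Z=2, V=1, U=0, X=2) weight 1/4860
  (W=1, Y=0, Z=2, V=1, U=0, X=3) weight 1/4860
  (W=1, Y=0, Z=2, V=1, U=0, X=4) weight 1/4860
  (W=1, Y=0, Z=2, V=1, U=1, X=2) weight 1/1215
  (W=1, Y=0, Z=2, V=1, U=1, X=3) weight 1/1215
  (W=1, Y=0, Z=2, V=1, U=1, X=4) weight 1/1215
  (W=1, Y=0, Z=2, V=1, U=2, X=2) weight 1/4860
  (W=1, Y=0, Z=2, V=1, U=2, X=3) weight 1/4860
  (W=1, Y=0, Z=3, V=0, U=0, X=2) weight 1/1215
  … 315 more
Group by V:
  weight(V=0) = 4/15
  weight(V=1) = 2/15
Total weight = 4/15 + 2/15 = 2/5
P(V=0 | obs) = 4/15 / 2/5 = 2/3
P(V=1 | obs) = 2/15 / 2/5 = 1/3

P(V=0) = 2/3, P(V=1) = 1/3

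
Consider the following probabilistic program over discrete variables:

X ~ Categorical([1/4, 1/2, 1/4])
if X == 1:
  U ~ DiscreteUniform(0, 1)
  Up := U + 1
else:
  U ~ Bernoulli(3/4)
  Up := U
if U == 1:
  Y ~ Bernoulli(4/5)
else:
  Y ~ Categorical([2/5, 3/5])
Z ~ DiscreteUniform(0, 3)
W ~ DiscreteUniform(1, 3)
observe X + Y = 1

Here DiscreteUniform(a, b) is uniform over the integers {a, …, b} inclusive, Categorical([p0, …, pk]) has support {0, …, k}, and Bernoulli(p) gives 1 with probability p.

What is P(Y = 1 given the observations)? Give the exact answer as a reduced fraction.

Enumerate traces; 48 have nonzero weight after conditioning:
  (X=0, U=0, Y=1, Z=0, W=1) weight 1/320
  (X=0, U=0, Y=1, Z=0, W=2) weight 1/320
  (X=0, U=0, Y=1, Z=0, W=3) weight 1/320
  (X=0, U=0, Y=1, Z=1, W=1) weight 1/320
  (X=0, U=0, Y=1, Z=1, W=2) weight 1/320
  (X=0, U=0, Y=1, Z=1, W=3) weight 1/320
  (X=0, U=0, Y=1, Z=2, W=1) weight 1/320
  (X=0, U=0, Y=1, Z=2, W=2) weight 1/320
  (X=1, U=0, Y=0, Z=0, W=1) weight 1/120
  … 39 more
Group by Y:
  weight(Y=0) = 3/20
  weight(Y=1) = 3/16
Total weight = 3/20 + 3/16 = 27/80
P(Y=0 | obs) = 3/20 / 27/80 = 4/9
P(Y=1 | obs) = 3/16 / 27/80 = 5/9

P(Y = 1 | obs) = 5/9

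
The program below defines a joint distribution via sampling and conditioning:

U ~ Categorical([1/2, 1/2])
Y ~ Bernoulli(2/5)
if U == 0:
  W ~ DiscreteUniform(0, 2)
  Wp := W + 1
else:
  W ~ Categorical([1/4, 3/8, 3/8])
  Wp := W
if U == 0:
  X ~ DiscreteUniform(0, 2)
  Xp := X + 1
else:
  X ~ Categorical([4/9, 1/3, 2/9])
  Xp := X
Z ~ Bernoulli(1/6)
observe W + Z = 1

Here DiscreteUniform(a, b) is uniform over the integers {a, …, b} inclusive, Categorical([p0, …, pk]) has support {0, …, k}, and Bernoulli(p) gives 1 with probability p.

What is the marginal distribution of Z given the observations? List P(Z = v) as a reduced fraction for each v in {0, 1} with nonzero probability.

P(Z=0) = 85/99, P(Z=1) = 14/99

Enumerate traces; 24 have nonzero weight after conditioning:
  (U=0, Y=0, W=0, X=0, Z=1) weight 1/180
  (U=0, Y=0, W=0, X=1, Z=1) weight 1/180
  (U=0, Y=0, W=0, X=2, Z=1) weight 1/180
  (U=0, Y=0, W=1, X=0, Z=0) weight 1/36
  (U=0, Y=0, W=1, X=1, Z=0) weight 1/36
  (U=0, Y=0, W=1, X=2, Z=0) weight 1/36
  (U=0, Y=1, W=0, X=0, Z=1) weight 1/270
  (U=0, Y=1, W=0, X=1, Z=1) weight 1/270
  … 16 more
Group by Z:
  weight(Z=0) = 85/288
  weight(Z=1) = 7/144
Total weight = 85/288 + 7/144 = 11/32
P(Z=0 | obs) = 85/288 / 11/32 = 85/99
P(Z=1 | obs) = 7/144 / 11/32 = 14/99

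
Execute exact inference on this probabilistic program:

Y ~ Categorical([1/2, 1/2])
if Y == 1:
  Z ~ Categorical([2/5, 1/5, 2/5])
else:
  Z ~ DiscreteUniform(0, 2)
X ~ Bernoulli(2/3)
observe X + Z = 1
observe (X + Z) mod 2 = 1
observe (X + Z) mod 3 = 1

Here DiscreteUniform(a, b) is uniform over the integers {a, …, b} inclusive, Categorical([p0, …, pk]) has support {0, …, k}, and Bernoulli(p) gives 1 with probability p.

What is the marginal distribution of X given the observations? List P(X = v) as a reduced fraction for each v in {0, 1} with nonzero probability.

Enumerate traces; 4 have nonzero weight after conditioning:
  (Y=0, Z=0, X=1) weight 1/9
  (Y=0, Z=1, X=0) weight 1/18
  (Y=1, Z=0, X=1) weight 2/15
  (Y=1, Z=1, X=0) weight 1/30
Group by X:
  weight(X=0) = 4/45
  weight(X=1) = 11/45
Total weight = 4/45 + 11/45 = 1/3
P(X=0 | obs) = 4/45 / 1/3 = 4/15
P(X=1 | obs) = 11/45 / 1/3 = 11/15

P(X=0) = 4/15, P(X=1) = 11/15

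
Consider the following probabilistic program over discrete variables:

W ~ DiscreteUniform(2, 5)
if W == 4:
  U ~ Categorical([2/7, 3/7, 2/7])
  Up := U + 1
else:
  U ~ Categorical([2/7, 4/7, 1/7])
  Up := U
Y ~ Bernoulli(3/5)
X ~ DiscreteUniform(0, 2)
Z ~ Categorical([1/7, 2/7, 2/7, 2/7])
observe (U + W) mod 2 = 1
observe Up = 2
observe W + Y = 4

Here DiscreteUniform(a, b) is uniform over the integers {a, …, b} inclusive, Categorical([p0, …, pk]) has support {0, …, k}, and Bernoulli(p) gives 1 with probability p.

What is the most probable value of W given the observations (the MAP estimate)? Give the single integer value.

argmax_v P(W = v | obs) = 4

Enumerate traces; 24 have nonzero weight after conditioning:
  (W=3, U=2, Y=1, X=0, Z=0) weight 1/980
  (W=3, U=2, Y=1, X=0, Z=1) weight 1/490
  (W=3, U=2, Y=1, X=0, Z=2) weight 1/490
  (W=3, U=2, Y=1, X=0, Z=3) weight 1/490
  (W=3, U=2, Y=1, X=1, Z=0) weight 1/980
  (W=3, U=2, Y=1, X=1, Z=1) weight 1/490
  (W=3, U=2, Y=1, X=1, Z=2) weight 1/490
  (W=3, U=2, Y=1, X=1, Z=3) weight 1/490
  (W=4, U=1, Y=0, X=0, Z=0) weight 1/490
  … 15 more
Group by W:
  weight(W=3) = 3/140
  weight(W=4) = 3/70
Total weight = 3/140 + 3/70 = 9/140
P(W=3 | obs) = 3/140 / 9/140 = 1/3
P(W=4 | obs) = 3/70 / 9/140 = 2/3
argmax = 4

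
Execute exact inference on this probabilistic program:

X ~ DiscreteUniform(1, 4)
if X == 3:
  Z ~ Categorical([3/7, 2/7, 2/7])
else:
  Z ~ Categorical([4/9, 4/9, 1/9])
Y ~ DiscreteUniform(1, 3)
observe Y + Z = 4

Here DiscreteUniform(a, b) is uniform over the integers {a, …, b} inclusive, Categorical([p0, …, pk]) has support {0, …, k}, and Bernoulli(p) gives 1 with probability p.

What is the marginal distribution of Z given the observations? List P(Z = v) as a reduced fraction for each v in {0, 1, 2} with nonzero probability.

P(Z=1) = 34/47, P(Z=2) = 13/47

Enumerate traces; 8 have nonzero weight after conditioning:
  (X=1, Z=1, Y=3) weight 1/27
  (X=1, Z=2, Y=2) weight 1/108
  (X=2, Z=1, Y=3) weight 1/27
  (X=2, Z=2, Y=2) weight 1/108
  (X=3, Z=1, Y=3) weight 1/42
  (X=3, Z=2, Y=2) weight 1/42
  (X=4, Z=1, Y=3) weight 1/27
  (X=4, Z=2, Y=2) weight 1/108
Group by Z:
  weight(Z=1) = 17/126
  weight(Z=2) = 13/252
Total weight = 17/126 + 13/252 = 47/252
P(Z=1 | obs) = 17/126 / 47/252 = 34/47
P(Z=2 | obs) = 13/252 / 47/252 = 13/47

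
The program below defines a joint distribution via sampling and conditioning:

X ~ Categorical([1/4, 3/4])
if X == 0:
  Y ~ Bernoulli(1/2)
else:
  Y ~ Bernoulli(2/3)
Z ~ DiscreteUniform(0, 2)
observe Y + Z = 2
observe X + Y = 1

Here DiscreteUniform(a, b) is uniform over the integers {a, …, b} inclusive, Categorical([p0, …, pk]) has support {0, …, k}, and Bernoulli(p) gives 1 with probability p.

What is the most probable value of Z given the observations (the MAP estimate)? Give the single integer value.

Enumerate traces; 2 have nonzero weight after conditioning:
  (X=0, Y=1, Z=1) weight 1/24
  (X=1, Y=0, Z=2) weight 1/12
Group by Z:
  weight(Z=1) = 1/24
  weight(Z=2) = 1/12
Total weight = 1/24 + 1/12 = 1/8
P(Z=1 | obs) = 1/24 / 1/8 = 1/3
P(Z=2 | obs) = 1/12 / 1/8 = 2/3
argmax = 2

argmax_v P(Z = v | obs) = 2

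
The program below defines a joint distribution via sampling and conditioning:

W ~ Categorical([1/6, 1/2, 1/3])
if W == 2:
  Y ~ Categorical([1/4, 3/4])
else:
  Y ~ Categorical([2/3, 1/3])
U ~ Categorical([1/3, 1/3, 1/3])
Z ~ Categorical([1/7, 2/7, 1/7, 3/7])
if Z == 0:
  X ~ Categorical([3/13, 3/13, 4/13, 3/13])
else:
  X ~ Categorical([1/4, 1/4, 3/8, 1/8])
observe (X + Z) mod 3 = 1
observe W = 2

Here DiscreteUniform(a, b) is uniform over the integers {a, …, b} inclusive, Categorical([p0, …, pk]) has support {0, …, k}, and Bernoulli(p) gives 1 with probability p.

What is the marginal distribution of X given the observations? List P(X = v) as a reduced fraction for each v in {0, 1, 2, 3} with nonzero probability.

Enumerate traces; 30 have nonzero weight after conditioning:
  (W=2, Y=0, U=0, Z=0, X=1) weight 1/1092
  (W=2, Y=0, U=0, Z=1, X=0) weight 1/504
  (W=2, Y=0, U=0, Z=1, X=3) weight 1/1008
  (W=2, Y=0, U=0, Z=2, X=2) weight 1/672
  (W=2, Y=0, U=0, Z=3, X=1) weight 1/336
  (W=2, Y=0, U=1, Z=0, X=1) weight 1/1092
  (W=2, Y=0, U=1, Z=1, X=0) weight 1/504
  (W=2, Y=0, U=1, Z=1, X=3) weight 1/1008
  … 22 more
Group by X:
  weight(X=0) = 1/42
  weight(X=1) = 17/364
  weight(X=2) = 1/56
  weight(X=3) = 1/84
Total weight = 1/42 + 17/364 + 1/56 + 1/84 = 73/728
P(X=0 | obs) = 1/42 / 73/728 = 52/219
P(X=1 | obs) = 17/364 / 73/728 = 34/73
P(X=2 | obs) = 1/56 / 73/728 = 13/73
P(X=3 | obs) = 1/84 / 73/728 = 26/219

P(X=0) = 52/219, P(X=1) = 34/73, P(X=2) = 13/73, P(X=3) = 26/219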